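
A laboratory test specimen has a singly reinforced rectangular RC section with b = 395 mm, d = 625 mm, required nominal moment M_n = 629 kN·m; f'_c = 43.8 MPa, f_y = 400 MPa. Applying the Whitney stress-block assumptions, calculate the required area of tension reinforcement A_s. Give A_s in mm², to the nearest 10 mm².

With M_n = 0.85 f'_c a b (d − a/2), solve the quadratic for a:
a = d − √(d² − 2M_n/(0.85 f'_c b)) = 625 − √(625² − 2 × 629×10⁶/(0.85 × 43.8 × 395)) = 72.66 mm.
A_s = 0.85 f'_c a b / f_y = 0.85 × 43.8 × 72.66 × 395 / 400 = 2671.3 mm².

A_s ≈ 2670 mm²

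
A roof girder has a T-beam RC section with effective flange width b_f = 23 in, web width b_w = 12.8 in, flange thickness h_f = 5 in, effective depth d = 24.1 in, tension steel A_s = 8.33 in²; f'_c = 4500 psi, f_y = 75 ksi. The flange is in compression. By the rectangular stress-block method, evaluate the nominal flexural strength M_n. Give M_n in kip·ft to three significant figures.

Tension: T = A_s f_y = 8.33 × 75 = 624.75 kips.
Try a within the flange: a = T/(0.85 f'_c b_f) = 624.75/(0.85 × 4.5 × 23) = 7.101 in.
a = 7.101 > h_f = 5 in: the block extends into the web. Split into flange-overhang and web parts.
C_f = 0.85 f'_c (b_f − b_w) h_f = 0.85 × 4.5 × (23 − 12.8) × 5 = 195.1 kips.
Remaining web compression depth: a_w = (T − C_f)/(0.85 f'_c b_w) = (624.75 − 195.1)/(0.85 × 4.5 × 12.8) = 8.776 in.
M_n = C_f(d − h_f/2) + (T − C_f)(d − a_w/2) = 195.1 × (24.1 − 2.5) + 429.65 × (24.1 − 4.388) = 4214.2 + 8469.3 = 12683.5 kip·in.
M_n = 12683.5/12 = 1056.96 kip·ft.

M_n ≈ 1060 kip·ft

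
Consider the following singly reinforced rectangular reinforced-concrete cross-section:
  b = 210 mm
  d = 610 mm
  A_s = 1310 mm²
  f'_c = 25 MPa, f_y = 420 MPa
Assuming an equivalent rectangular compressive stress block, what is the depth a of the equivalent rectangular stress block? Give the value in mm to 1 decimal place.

T = A_s f_y = 1310 × 420 = 550200 N = 550.2 kN.
Setting C = 0.85 f'_c a b equal to T: a = 550200/(0.85 × 25 × 210) = 123.3 mm.

a ≈ 123.3 mm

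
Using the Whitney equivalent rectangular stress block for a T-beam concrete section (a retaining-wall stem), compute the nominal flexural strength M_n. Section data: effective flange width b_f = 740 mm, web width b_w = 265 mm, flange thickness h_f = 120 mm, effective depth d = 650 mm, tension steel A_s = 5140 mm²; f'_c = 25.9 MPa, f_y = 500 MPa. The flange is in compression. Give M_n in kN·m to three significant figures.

Tension: T = A_s f_y = 5140 × 500 = 2570000 N.
Try a within the flange: a = T/(0.85 f'_c b_f) = 2570000/(0.85 × 25.9 × 740) = 157.75 mm.
a = 157.75 > h_f = 120 mm: the block extends into the web. Split into flange-overhang and web parts.
C_f = 0.85 f'_c (b_f − b_w) h_f = 0.85 × 25.9 × (740 − 265) × 120 = 1254855 N.
Remaining web compression depth: a_w = (T − C_f)/(0.85 f'_c b_w) = (2570000 − 1254855)/(0.85 × 25.9 × 265) = 225.43 mm.
M_n = C_f(d − h_f/2) + (T − C_f)(d − a_w/2) = 1254855 × (650 − 60) + 1315145 × (650 − 112.715) = 740.36 + 706.61 = 1446.97 × 10⁶ N·mm.
M_n = 1446.97 kN·m.

M_n ≈ 1450 kN·m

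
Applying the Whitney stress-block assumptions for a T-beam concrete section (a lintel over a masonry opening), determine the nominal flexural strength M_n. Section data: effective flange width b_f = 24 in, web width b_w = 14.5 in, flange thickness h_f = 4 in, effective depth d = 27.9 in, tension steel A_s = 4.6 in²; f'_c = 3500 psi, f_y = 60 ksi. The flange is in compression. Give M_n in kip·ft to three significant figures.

Tension: T = A_s f_y = 4.6 × 60 = 276 kips.
Try a within the flange: a = T/(0.85 f'_c b_f) = 276/(0.85 × 3.5 × 24) = 3.866 in.
Since a = 3.866 ≤ h_f = 4 in, the stress block lies entirely in the flange; analyse as a rectangular beam of width b_f.
M_n = T(d − a/2) = 276 × (27.9 − 1.933) = 7166.9 kip·in.
M_n = 7166.9/12 = 597.24 kip·ft.

M_n ≈ 597 kip·ft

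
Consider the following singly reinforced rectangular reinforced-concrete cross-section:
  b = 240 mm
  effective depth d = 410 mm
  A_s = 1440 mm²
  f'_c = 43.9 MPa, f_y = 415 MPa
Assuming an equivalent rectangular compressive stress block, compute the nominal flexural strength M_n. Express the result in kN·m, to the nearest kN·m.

T = A_s f_y = 1440 × 415 = 597600 N = 597.6 kN.
From C = T: a = T/(0.85 f'_c b) = 597600/(0.85 × 43.9 × 240) = 66.73 mm.
M_n = T(d − a/2) = 597.6 kN × (410 − 33.365) mm = 225.08 kN·m.

M_n ≈ 225 kN·m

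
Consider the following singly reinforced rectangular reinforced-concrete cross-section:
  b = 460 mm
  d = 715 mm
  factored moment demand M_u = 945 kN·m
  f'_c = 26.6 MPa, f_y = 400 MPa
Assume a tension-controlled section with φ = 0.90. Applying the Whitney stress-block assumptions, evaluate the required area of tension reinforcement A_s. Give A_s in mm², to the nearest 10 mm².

A_s ≈ 4130 mm²

M_n = M_u/φ = 945/0.90 = 1050 kN·m.
With M_n = 0.85 f'_c a b (d − a/2), solve the quadratic for a:
a = d − √(d² − 2M_n/(0.85 f'_c b)) = 715 − √(715² − 2 × 1050×10⁶/(0.85 × 26.6 × 460)) = 158.84 mm.
A_s = 0.85 f'_c a b / f_y = 0.85 × 26.6 × 158.84 × 460 / 400 = 4130.1 mm².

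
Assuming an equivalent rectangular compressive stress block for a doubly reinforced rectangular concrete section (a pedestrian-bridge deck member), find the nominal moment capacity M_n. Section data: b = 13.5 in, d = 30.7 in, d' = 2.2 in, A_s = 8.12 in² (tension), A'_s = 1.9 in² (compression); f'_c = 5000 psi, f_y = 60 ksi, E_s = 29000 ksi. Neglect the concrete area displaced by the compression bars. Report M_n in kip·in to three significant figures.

M_n ≈ 13500 kip·in

Assume both steels yield.
a = (A_s − A'_s) f_y/(0.85 f'_c b) = (8.12 − 1.9) × 60/(0.85 × 5 × 13.5) = 6.505 in.
c = a/β₁ = 6.505/0.8 = 8.131 in; ε'_s = 0.003(c − d')/c = 0.0022 ≥ ε_y = 0.0021, so the compression steel yields.
M_n = (A_s − A'_s) f_y (d − a/2) + A'_s f_y (d − d') = 373.2 × (30.7 − 3.2525) + 114 × (30.7 − 2.2) = 10243.4 + 3249.0 = 13492.4 kip·in.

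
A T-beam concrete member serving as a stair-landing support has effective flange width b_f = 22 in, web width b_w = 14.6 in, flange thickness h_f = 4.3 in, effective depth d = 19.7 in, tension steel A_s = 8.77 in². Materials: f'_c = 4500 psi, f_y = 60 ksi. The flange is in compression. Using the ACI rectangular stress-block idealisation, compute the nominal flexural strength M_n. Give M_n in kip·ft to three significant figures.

M_n ≈ 720 kip·ft

Tension: T = A_s f_y = 8.77 × 60 = 526.2 kips.
Try a within the flange: a = T/(0.85 f'_c b_f) = 526.2/(0.85 × 4.5 × 22) = 6.253 in.
a = 6.253 > h_f = 4.3 in: the block extends into the web. Split into flange-overhang and web parts.
C_f = 0.85 f'_c (b_f − b_w) h_f = 0.85 × 4.5 × (22 − 14.6) × 4.3 = 121.7 kips.
Remaining web compression depth: a_w = (T − C_f)/(0.85 f'_c b_w) = (526.2 − 121.7)/(0.85 × 4.5 × 14.6) = 7.243 in.
M_n = C_f(d − h_f/2) + (T − C_f)(d − a_w/2) = 121.7 × (19.7 − 2.15) + 404.5 × (19.7 − 3.6215) = 2135.8 + 6503.8 = 8639.6 kip·in.
M_n = 8639.6/12 = 719.97 kip·ft.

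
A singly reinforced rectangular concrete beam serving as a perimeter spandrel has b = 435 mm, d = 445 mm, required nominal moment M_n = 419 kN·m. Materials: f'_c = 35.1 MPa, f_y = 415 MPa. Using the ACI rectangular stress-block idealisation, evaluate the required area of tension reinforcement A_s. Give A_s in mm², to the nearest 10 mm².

A_s ≈ 2490 mm²

With M_n = 0.85 f'_c a b (d − a/2), solve the quadratic for a:
a = d − √(d² − 2M_n/(0.85 f'_c b)) = 445 − √(445² − 2 × 419×10⁶/(0.85 × 35.1 × 435)) = 79.68 mm.
A_s = 0.85 f'_c a b / f_y = 0.85 × 35.1 × 79.68 × 435 / 415 = 2491.8 mm².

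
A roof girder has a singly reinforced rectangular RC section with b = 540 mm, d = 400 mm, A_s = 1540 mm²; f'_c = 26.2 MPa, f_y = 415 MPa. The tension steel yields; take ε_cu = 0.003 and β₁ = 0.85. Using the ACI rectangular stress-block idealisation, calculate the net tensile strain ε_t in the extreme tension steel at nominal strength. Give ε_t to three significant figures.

ε_t ≈ 0.0162

a = A_s f_y/(0.85 f'_c b) = 53.14 mm.
β₁ = 0.85, so c = a/β₁ = 53.14/0.85 = 62.52 mm.
From the linear strain diagram with ε_cu = 0.003: ε_t = 0.003 (d − c)/c = 0.003 × (400 − 62.52)/62.52 = 0.0162.
Since ε_t ≥ 0.005, the section is tension-controlled.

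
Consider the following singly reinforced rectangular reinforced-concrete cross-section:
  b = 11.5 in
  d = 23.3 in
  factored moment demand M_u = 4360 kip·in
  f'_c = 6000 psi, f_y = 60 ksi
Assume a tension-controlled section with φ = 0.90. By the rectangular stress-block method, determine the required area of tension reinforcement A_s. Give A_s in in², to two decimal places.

A_s ≈ 3.78 in²

M_n = M_u/φ = 4360/0.90 = 4844.44 kip·in.
From M_n = 0.85 f'_c a b (d − a/2):
a = d − √(d² − 2M_n/(0.85 f'_c b)) = 23.3 − √(23.3² − 2 × 4844.44/(0.85 × 6 × 11.5)) = 3.866 in.
A_s = 0.85 f'_c a b / f_y = 0.85 × 6 × 3.866 × 11.5 / 60 = 3.779 in².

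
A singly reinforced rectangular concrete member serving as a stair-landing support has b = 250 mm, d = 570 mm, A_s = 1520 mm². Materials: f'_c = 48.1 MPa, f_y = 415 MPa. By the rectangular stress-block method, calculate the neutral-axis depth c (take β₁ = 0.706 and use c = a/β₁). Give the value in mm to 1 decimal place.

T = A_s f_y = 1520 × 415 = 630800 N = 630.8 kN.
Setting C = 0.85 f'_c a b equal to T: a = 630800/(0.85 × 48.1 × 250) = 61.715 mm.
With β₁ = 0.706, c = a/β₁ = 61.715/0.706 = 87.4 mm.

c ≈ 87.4 mm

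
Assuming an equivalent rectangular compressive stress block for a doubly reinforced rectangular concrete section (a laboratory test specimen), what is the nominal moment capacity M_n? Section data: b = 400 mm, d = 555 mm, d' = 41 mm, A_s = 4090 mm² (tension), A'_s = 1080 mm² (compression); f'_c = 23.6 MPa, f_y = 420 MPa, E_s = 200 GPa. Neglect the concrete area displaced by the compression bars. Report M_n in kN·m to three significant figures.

M_n ≈ 835 kN·m

Assume both tension and compression steel yield.
Net tension couple steel: A_s − A'_s = 3010 mm².
a = (A_s − A'_s) f_y / (0.85 f'_c b) = 1264200/(0.85 × 23.6 × 400) = 157.55 mm.
c = a/β₁ = 157.55/0.85 = 185.35 mm; ε'_s = 0.003(c − d')/c = 0.0023 ≥ f_y/E_s = 0.0021, so compression steel does yield.
M_n = (A_s − A'_s) f_y (d − a/2) + A'_s f_y (d − d') = [1264200 × (555 − 78.775) + 453600 × (555 − 41)] × 10⁻⁶ = 602.04 + 233.15 = 835.19 kN·m.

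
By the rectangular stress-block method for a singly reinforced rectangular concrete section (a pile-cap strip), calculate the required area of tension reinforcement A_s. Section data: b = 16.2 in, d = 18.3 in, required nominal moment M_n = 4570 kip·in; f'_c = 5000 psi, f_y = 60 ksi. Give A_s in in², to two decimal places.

From M_n = 0.85 f'_c a b (d − a/2):
a = d − √(d² − 2M_n/(0.85 f'_c b)) = 18.3 − √(18.3² − 2 × 4570/(0.85 × 5 × 16.2)) = 4.082 in.
A_s = 0.85 f'_c a b / f_y = 0.85 × 5 × 4.082 × 16.2 / 60 = 4.684 in².

A_s ≈ 4.68 in²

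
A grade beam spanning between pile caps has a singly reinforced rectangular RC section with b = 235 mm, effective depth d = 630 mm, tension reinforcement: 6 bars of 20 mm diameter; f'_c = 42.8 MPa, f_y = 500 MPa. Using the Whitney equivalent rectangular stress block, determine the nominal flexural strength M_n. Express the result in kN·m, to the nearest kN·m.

M_n ≈ 542 kN·m

A_s = 6 × 314 = 1884 mm².
T = A_s f_y = 1884 × 500 = 942000 N = 942 kN.
From C = T: a = T/(0.85 f'_c b) = 942000/(0.85 × 42.8 × 235) = 110.18 mm.
M_n = T(d − a/2) = 942 kN × (630 − 55.09) mm = 541.57 kN·m.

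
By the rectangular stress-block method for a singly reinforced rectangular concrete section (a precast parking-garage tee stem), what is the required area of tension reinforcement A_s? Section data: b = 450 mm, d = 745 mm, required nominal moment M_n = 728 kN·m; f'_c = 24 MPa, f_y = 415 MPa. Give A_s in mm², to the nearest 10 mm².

A_s ≈ 2550 mm²

With M_n = 0.85 f'_c a b (d − a/2), solve the quadratic for a:
a = d − √(d² − 2M_n/(0.85 f'_c b)) = 745 − √(745² − 2 × 728×10⁶/(0.85 × 24 × 450)) = 115.38 mm.
A_s = 0.85 f'_c a b / f_y = 0.85 × 24 × 115.38 × 450 / 415 = 2552.3 mm².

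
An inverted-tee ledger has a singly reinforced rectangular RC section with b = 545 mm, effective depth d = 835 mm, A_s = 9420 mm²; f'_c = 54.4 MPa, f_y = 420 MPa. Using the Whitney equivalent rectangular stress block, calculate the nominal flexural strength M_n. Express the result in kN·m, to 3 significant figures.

T = A_s f_y = 9420 × 420 = 3956400 N = 3956.4 kN.
From C = T: a = T/(0.85 f'_c b) = 3956400/(0.85 × 54.4 × 545) = 157.00 mm.
M_n = T(d − a/2) = 3956.4 kN × (835 − 78.5) mm = 2993.02 kN·m.

M_n ≈ 2990 kN·m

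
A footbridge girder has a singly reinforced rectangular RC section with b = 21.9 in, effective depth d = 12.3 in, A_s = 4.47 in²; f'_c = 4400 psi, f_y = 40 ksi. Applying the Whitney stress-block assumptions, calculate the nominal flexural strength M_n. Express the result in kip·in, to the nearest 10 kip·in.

T = A_s f_y = 4.47 × 40 = 178.8 kips.
a = T/(0.85 f'_c b) = 178.8/(0.85 × 4.4 × 21.9) = 2.183 in.
M_n = T(d − a/2) = 178.8 × (12.3 − 1.0915) = 2004.1 kip·in.

M_n ≈ 2000 kip·in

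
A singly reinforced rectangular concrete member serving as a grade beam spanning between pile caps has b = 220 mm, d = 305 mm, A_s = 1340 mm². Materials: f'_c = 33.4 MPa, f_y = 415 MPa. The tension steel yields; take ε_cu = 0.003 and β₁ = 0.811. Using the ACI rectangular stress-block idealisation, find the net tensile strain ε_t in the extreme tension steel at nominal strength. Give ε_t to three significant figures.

a = A_s f_y/(0.85 f'_c b) = 89.04 mm.
β₁ = 0.811, so c = a/β₁ = 89.04/0.811 = 109.79 mm.
From the linear strain diagram with ε_cu = 0.003: ε_t = 0.003 (d − c)/c = 0.003 × (305 − 109.79)/109.79 = 0.00533.
Since ε_t ≥ 0.005, the section is tension-controlled.

ε_t ≈ 0.00533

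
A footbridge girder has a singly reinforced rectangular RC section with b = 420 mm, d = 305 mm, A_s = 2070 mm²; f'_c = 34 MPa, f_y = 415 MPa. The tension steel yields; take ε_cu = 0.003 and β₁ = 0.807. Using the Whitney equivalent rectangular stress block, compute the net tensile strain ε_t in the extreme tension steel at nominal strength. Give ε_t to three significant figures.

ε_t ≈ 0.00743

a = A_s f_y/(0.85 f'_c b) = 70.77 mm.
β₁ = 0.807, so c = a/β₁ = 70.77/0.807 = 87.70 mm.
From the linear strain diagram with ε_cu = 0.003: ε_t = 0.003 (d − c)/c = 0.003 × (305 − 87.70)/87.70 = 0.00743.
Since ε_t ≥ 0.005, the section is tension-controlled.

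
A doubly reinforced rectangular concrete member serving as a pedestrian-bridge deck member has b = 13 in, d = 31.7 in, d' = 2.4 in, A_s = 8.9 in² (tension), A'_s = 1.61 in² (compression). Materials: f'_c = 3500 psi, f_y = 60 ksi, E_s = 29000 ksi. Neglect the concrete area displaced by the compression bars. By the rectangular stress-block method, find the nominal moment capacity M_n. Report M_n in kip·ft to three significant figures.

M_n ≈ 1190 kip·ft

Assume both steels yield.
a = (A_s − A'_s) f_y/(0.85 f'_c b) = (8.9 − 1.61) × 60/(0.85 × 3.5 × 13) = 11.310 in.
c = a/β₁ = 11.310/0.85 = 13.306 in; ε'_s = 0.003(c − d')/c = 0.0025 ≥ ε_y = 0.0021, so the compression steel yields.
M_n = (A_s − A'_s) f_y (d − a/2) + A'_s f_y (d − d') = 437.4 × (31.7 − 5.655) + 96.6 × (31.7 − 2.4) = 11392.1 + 2830.4 = 14222.5 kip·in = 14222.5/12 = 1185.21 kip·ft.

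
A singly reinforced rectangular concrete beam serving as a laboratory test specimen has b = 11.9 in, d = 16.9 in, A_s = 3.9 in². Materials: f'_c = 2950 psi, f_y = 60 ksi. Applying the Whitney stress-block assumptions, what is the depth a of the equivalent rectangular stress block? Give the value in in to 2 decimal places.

a ≈ 7.84 in

T = A_s f_y = 3.9 × 60 = 234 kips.
a = T/(0.85 f'_c b) = 234/(0.85 × 2.95 × 11.9) = 7.84 in.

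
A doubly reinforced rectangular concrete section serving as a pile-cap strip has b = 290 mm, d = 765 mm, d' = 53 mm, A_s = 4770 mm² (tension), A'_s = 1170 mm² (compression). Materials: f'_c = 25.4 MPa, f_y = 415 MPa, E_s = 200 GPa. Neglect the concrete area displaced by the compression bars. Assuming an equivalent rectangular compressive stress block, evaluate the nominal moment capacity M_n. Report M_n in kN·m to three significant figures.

Assume both tension and compression steel yield.
Net tension couple steel: A_s − A'_s = 3600 mm².
a = (A_s − A'_s) f_y / (0.85 f'_c b) = 1494000/(0.85 × 25.4 × 290) = 238.62 mm.
c = a/β₁ = 238.62/0.85 = 280.73 mm; ε'_s = 0.003(c − d')/c = 0.0024 ≥ f_y/E_s = 0.0021, so compression steel does yield.
M_n = (A_s − A'_s) f_y (d − a/2) + A'_s f_y (d − d') = [1494000 × (765 − 119.31) + 485550 × (765 − 53)] × 10⁻⁶ = 964.66 + 345.71 = 1310.37 kN·m.

M_n ≈ 1310 kN·m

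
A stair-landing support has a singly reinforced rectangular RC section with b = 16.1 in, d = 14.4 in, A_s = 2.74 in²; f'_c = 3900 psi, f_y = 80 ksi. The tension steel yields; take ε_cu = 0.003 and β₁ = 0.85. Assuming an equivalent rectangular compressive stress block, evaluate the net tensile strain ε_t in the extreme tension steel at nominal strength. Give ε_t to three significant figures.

ε_t ≈ 0.00594

a = A_s f_y/(0.85 f'_c b) = 4.107 in.
β₁ = 0.85, so c = a/β₁ = 4.107/0.85 = 4.832 in.
From the linear strain diagram with ε_cu = 0.003: ε_t = 0.003 (d − c)/c = 0.003 × (14.4 − 4.832)/4.832 = 0.00594.
Since ε_t ≥ 0.005, the section is tension-controlled.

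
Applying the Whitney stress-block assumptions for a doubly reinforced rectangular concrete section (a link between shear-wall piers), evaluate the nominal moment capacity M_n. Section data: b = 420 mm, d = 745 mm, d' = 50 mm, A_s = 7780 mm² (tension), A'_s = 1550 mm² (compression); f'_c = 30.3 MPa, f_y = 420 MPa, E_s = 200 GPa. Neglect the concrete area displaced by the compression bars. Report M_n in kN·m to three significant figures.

Assume both tension and compression steel yield.
Net tension couple steel: A_s − A'_s = 6230 mm².
a = (A_s − A'_s) f_y / (0.85 f'_c b) = 2616600/(0.85 × 30.3 × 420) = 241.89 mm.
c = a/β₁ = 241.89/0.834 = 290.04 mm; ε'_s = 0.003(c − d')/c = 0.0025 ≥ f_y/E_s = 0.0021, so compression steel does yield.
M_n = (A_s − A'_s) f_y (d − a/2) + A'_s f_y (d − d') = [2616600 × (745 − 120.945) + 651000 × (745 − 50)] × 10⁻⁶ = 1632.90 + 452.45 = 2085.35 kN·m.

M_n ≈ 2090 kN·m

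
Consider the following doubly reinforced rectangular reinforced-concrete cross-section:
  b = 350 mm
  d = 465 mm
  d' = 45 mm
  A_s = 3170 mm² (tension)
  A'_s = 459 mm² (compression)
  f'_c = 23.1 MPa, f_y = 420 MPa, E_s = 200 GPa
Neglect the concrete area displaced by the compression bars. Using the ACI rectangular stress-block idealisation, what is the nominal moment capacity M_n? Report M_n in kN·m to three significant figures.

Assume both tension and compression steel yield.
Net tension couple steel: A_s − A'_s = 2711 mm².
a = (A_s − A'_s) f_y / (0.85 f'_c b) = 1138620/(0.85 × 23.1 × 350) = 165.68 mm.
c = a/β₁ = 165.68/0.85 = 194.92 mm; ε'_s = 0.003(c − d')/c = 0.0023 ≥ f_y/E_s = 0.0021, so compression steel does yield.
M_n = (A_s − A'_s) f_y (d − a/2) + A'_s f_y (d − d') = [1138620 × (465 − 82.84) + 192780 × (465 − 45)] × 10⁻⁶ = 435.14 + 80.97 = 516.11 kN·m.

M_n ≈ 516 kN·m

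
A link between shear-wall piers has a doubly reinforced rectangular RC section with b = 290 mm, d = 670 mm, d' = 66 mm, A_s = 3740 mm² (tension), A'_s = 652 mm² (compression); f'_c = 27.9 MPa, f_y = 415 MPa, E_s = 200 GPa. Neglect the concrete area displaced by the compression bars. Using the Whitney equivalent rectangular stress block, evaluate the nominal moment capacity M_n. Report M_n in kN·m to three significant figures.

M_n ≈ 903 kN·m

Assume both tension and compression steel yield.
Net tension couple steel: A_s − A'_s = 3088 mm².
a = (A_s − A'_s) f_y / (0.85 f'_c b) = 1281520/(0.85 × 27.9 × 290) = 186.34 mm.
c = a/β₁ = 186.34/0.85 = 219.22 mm; ε'_s = 0.003(c − d')/c = 0.0021 ≥ f_y/E_s = 0.0021, so compression steel does yield.
M_n = (A_s − A'_s) f_y (d − a/2) + A'_s f_y (d − d') = [1281520 × (670 − 93.17) + 270580 × (670 − 66)] × 10⁻⁶ = 739.22 + 163.43 = 902.65 kN·m.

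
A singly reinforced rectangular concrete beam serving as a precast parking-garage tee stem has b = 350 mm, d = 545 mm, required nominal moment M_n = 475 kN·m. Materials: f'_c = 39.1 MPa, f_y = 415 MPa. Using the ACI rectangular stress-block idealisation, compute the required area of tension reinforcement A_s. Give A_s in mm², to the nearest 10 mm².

A_s ≈ 2270 mm²

With M_n = 0.85 f'_c a b (d − a/2), solve the quadratic for a:
a = d − √(d² − 2M_n/(0.85 f'_c b)) = 545 − √(545² − 2 × 475×10⁶/(0.85 × 39.1 × 350)) = 80.94 mm.
A_s = 0.85 f'_c a b / f_y = 0.85 × 39.1 × 80.94 × 350 / 415 = 2268.7 mm².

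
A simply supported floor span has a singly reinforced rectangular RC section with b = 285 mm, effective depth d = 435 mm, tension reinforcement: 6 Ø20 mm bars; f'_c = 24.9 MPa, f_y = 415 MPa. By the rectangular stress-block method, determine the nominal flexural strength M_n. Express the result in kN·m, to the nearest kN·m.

M_n ≈ 289 kN·m

A_s = 6 × 314 = 1884 mm².
T = A_s f_y = 1884 × 415 = 781860 N = 781.86 kN.
From C = T: a = T/(0.85 f'_c b) = 781860/(0.85 × 24.9 × 285) = 129.62 mm.
M_n = T(d − a/2) = 781.86 kN × (435 − 64.81) mm = 289.44 kN·m.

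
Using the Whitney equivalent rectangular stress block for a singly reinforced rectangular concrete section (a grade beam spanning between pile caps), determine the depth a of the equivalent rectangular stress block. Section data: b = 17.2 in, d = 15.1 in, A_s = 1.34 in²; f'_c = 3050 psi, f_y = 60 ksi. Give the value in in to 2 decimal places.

T = A_s f_y = 1.34 × 60 = 80.4 kips.
a = T/(0.85 f'_c b) = 80.4/(0.85 × 3.05 × 17.2) = 1.80 in.

a ≈ 1.80 in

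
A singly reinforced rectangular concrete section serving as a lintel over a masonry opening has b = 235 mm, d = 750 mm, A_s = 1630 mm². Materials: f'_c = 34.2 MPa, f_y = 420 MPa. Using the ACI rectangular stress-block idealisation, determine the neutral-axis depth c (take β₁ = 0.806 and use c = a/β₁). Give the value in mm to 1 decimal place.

c ≈ 124.3 mm

T = A_s f_y = 1630 × 420 = 684600 N = 684.6 kN.
Setting C = 0.85 f'_c a b equal to T: a = 684600/(0.85 × 34.2 × 235) = 100.213 mm.
With β₁ = 0.806, c = a/β₁ = 100.213/0.806 = 124.3 mm.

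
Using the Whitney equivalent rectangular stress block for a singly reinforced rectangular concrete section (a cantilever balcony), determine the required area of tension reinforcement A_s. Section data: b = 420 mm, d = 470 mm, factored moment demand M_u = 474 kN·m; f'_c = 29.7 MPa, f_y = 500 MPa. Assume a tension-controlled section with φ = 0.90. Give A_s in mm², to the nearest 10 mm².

A_s ≈ 2570 mm²

M_n = M_u/φ = 474/0.90 = 526.667 kN·m.
With M_n = 0.85 f'_c a b (d − a/2), solve the quadratic for a:
a = d − √(d² − 2M_n/(0.85 f'_c b)) = 470 − √(470² − 2 × 526.667×10⁶/(0.85 × 29.7 × 420)) = 121.35 mm.
A_s = 0.85 f'_c a b / f_y = 0.85 × 29.7 × 121.35 × 420 / 500 = 2573.3 mm².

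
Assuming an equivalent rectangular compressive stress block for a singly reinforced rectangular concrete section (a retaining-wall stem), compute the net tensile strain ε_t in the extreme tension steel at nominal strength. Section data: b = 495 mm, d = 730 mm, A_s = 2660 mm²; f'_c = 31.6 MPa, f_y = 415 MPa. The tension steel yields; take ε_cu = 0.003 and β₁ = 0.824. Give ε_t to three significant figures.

ε_t ≈ 0.0187

a = A_s f_y/(0.85 f'_c b) = 83.03 mm.
β₁ = 0.824, so c = a/β₁ = 83.03/0.824 = 100.76 mm.
From the linear strain diagram with ε_cu = 0.003: ε_t = 0.003 (d − c)/c = 0.003 × (730 − 100.76)/100.76 = 0.0187.
Since ε_t ≥ 0.005, the section is tension-controlled.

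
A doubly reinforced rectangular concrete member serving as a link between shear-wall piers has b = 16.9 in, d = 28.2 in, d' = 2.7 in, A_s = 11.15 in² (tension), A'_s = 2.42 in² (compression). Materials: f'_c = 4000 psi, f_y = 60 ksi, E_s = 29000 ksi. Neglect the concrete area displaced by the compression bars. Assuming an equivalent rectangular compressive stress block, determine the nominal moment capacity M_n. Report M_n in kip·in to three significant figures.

M_n ≈ 16100 kip·in

Assume both steels yield.
a = (A_s − A'_s) f_y/(0.85 f'_c b) = (11.15 − 2.42) × 60/(0.85 × 4 × 16.9) = 9.116 in.
c = a/β₁ = 9.116/0.85 = 10.725 in; ε'_s = 0.003(c − d')/c = 0.0022 ≥ ε_y = 0.0021, so the compression steel yields.
M_n = (A_s − A'_s) f_y (d − a/2) + A'_s f_y (d − d') = 523.8 × (28.2 − 4.558) + 145.2 × (28.2 − 2.7) = 12383.7 + 3702.6 = 16086.3 kip·in.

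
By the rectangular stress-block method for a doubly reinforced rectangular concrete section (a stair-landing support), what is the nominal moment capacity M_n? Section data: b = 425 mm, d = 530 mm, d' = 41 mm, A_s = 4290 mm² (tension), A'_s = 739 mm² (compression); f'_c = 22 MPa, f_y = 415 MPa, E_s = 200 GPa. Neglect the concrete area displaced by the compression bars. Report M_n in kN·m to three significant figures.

M_n ≈ 794 kN·m

Assume both tension and compression steel yield.
Net tension couple steel: A_s − A'_s = 3551 mm².
a = (A_s − A'_s) f_y / (0.85 f'_c b) = 1473665/(0.85 × 22 × 425) = 185.42 mm.
c = a/β₁ = 185.42/0.85 = 218.14 mm; ε'_s = 0.003(c − d')/c = 0.0024 ≥ f_y/E_s = 0.0021, so compression steel does yield.
M_n = (A_s − A'_s) f_y (d − a/2) + A'_s f_y (d − d') = [1473665 × (530 − 92.71) + 306685 × (530 − 41)] × 10⁻⁶ = 644.42 + 149.97 = 794.39 kN·m.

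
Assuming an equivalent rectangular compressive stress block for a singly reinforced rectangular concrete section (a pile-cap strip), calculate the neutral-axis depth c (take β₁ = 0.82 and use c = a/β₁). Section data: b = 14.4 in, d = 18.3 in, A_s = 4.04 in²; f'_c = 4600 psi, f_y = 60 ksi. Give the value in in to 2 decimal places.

T = A_s f_y = 4.04 × 60 = 242.4 kips.
a = T/(0.85 f'_c b) = 242.4/(0.85 × 4.6 × 14.4) = 4.3052 in.
With β₁ = 0.82, c = a/β₁ = 4.3052/0.82 = 5.25 in.

c ≈ 5.25 in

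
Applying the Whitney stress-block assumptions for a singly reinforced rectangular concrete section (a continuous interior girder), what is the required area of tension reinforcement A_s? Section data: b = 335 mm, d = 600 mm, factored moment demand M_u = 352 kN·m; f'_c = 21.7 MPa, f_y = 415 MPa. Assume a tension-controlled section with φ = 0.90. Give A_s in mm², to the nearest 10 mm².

M_n = M_u/φ = 352/0.90 = 391.111 kN·m.
With M_n = 0.85 f'_c a b (d − a/2), solve the quadratic for a:
a = d − √(d² − 2M_n/(0.85 f'_c b)) = 600 − √(600² − 2 × 391.111×10⁶/(0.85 × 21.7 × 335)) = 116.88 mm.
A_s = 0.85 f'_c a b / f_y = 0.85 × 21.7 × 116.88 × 335 / 415 = 1740.3 mm².

A_s ≈ 1740 mm²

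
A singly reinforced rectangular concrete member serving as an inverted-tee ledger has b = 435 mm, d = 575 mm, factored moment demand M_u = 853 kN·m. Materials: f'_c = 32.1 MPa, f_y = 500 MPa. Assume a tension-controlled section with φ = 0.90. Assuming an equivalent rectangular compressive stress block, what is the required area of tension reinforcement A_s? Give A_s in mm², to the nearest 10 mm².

M_n = M_u/φ = 853/0.90 = 947.778 kN·m.
With M_n = 0.85 f'_c a b (d − a/2), solve the quadratic for a:
a = d − √(d² − 2M_n/(0.85 f'_c b)) = 575 − √(575² − 2 × 947.778×10⁶/(0.85 × 32.1 × 435)) = 161.58 mm.
A_s = 0.85 f'_c a b / f_y = 0.85 × 32.1 × 161.58 × 435 / 500 = 3835.6 mm².

A_s ≈ 3840 mm²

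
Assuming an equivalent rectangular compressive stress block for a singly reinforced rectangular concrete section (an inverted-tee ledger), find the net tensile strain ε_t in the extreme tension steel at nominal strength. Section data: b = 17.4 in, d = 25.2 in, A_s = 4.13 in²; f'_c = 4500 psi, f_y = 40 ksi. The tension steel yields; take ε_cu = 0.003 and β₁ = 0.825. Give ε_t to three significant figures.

ε_t ≈ 0.0221

a = A_s f_y/(0.85 f'_c b) = 2.482 in.
β₁ = 0.825, so c = a/β₁ = 2.482/0.825 = 3.008 in.
From the linear strain diagram with ε_cu = 0.003: ε_t = 0.003 (d − c)/c = 0.003 × (25.2 − 3.008)/3.008 = 0.0221.
Since ε_t ≥ 0.005, the section is tension-controlled.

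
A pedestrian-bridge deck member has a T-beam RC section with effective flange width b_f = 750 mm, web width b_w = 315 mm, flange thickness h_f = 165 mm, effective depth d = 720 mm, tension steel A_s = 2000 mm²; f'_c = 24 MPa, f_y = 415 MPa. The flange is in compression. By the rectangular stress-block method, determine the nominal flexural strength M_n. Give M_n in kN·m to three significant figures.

M_n ≈ 575 kN·m

Tension: T = A_s f_y = 2000 × 415 = 830000 N.
Try a within the flange: a = T/(0.85 f'_c b_f) = 830000/(0.85 × 24 × 750) = 54.25 mm.
Since a = 54.25 ≤ h_f = 165 mm, the stress block lies entirely in the flange; analyse as a rectangular beam of width b_f.
M_n = T(d − a/2) = 830000 × (720 − 27.125) = 575.09 × 10⁶ N·mm.
M_n = 575.09 kN·m.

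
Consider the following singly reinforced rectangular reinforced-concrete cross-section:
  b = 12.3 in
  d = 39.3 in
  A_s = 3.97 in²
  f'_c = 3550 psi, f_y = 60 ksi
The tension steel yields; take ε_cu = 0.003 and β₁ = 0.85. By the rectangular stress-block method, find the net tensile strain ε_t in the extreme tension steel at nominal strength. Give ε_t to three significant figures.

a = A_s f_y/(0.85 f'_c b) = 6.418 in.
β₁ = 0.85, so c = a/β₁ = 6.418/0.85 = 7.551 in.
From the linear strain diagram with ε_cu = 0.003: ε_t = 0.003 (d − c)/c = 0.003 × (39.3 − 7.551)/7.551 = 0.0126.
Since ε_t ≥ 0.005, the section is tension-controlled.

ε_t ≈ 0.0126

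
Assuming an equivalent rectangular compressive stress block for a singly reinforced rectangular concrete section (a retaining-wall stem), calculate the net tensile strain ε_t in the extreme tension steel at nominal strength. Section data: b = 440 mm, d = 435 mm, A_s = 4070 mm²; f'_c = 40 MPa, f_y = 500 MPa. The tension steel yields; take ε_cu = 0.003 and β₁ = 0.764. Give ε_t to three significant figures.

ε_t ≈ 0.00433

a = A_s f_y/(0.85 f'_c b) = 136.03 mm.
β₁ = 0.764, so c = a/β₁ = 136.03/0.764 = 178.05 mm.
From the linear strain diagram with ε_cu = 0.003: ε_t = 0.003 (d − c)/c = 0.003 × (435 − 178.05)/178.05 = 0.00433.
ε_t is between 0.004 and 0.005 — transition zone.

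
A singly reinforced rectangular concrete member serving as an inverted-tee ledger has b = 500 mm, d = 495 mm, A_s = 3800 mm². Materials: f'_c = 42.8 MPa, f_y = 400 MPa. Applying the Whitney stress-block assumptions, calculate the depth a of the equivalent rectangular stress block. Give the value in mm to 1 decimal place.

a ≈ 83.6 mm

T = A_s f_y = 3800 × 400 = 1520000 N = 1520 kN.
Setting C = 0.85 f'_c a b equal to T: a = 1520000/(0.85 × 42.8 × 500) = 83.6 mm.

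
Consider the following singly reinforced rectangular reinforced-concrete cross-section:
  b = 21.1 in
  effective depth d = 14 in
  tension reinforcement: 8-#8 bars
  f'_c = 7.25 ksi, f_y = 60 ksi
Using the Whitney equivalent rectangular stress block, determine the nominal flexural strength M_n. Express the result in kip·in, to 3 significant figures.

A_s = 8 × 0.79 = 6.32 in².
T = A_s f_y = 6.32 × 60 = 379.2 kips.
a = T/(0.85 f'_c b) = 379.2/(0.85 × 7.25 × 21.1) = 2.916 in.
M_n = T(d − a/2) = 379.2 × (14 − 1.458) = 4755.9 kip·in.

M_n ≈ 4760 kip·in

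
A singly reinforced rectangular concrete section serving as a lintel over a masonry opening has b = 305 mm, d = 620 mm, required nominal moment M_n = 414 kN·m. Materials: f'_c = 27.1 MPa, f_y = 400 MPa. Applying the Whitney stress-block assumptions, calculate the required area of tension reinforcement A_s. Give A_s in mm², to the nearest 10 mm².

With M_n = 0.85 f'_c a b (d − a/2), solve the quadratic for a:
a = d − √(d² − 2M_n/(0.85 f'_c b)) = 620 − √(620² − 2 × 414×10⁶/(0.85 × 27.1 × 305)) = 103.72 mm.
A_s = 0.85 f'_c a b / f_y = 0.85 × 27.1 × 103.72 × 305 / 400 = 1821.8 mm².

A_s ≈ 1820 mm²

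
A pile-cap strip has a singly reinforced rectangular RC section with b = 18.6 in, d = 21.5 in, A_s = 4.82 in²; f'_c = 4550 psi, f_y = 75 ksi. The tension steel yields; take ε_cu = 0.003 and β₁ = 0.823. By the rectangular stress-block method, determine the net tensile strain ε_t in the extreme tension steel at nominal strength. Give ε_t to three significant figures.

ε_t ≈ 0.00756

a = A_s f_y/(0.85 f'_c b) = 5.025 in.
β₁ = 0.823, so c = a/β₁ = 5.025/0.823 = 6.106 in.
From the linear strain diagram with ε_cu = 0.003: ε_t = 0.003 (d − c)/c = 0.003 × (21.5 − 6.106)/6.106 = 0.00756.
Since ε_t ≥ 0.005, the section is tension-controlled.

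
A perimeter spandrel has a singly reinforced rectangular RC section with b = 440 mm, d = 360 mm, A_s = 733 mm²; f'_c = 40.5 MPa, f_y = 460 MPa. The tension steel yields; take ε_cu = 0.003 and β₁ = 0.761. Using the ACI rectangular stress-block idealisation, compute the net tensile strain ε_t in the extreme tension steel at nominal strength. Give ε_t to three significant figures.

a = A_s f_y/(0.85 f'_c b) = 22.26 mm.
β₁ = 0.761, so c = a/β₁ = 22.26/0.761 = 29.25 mm.
From the linear strain diagram with ε_cu = 0.003: ε_t = 0.003 (d − c)/c = 0.003 × (360 − 29.25)/29.25 = 0.0339.
Since ε_t ≥ 0.005, the section is tension-controlled.

ε_t ≈ 0.0339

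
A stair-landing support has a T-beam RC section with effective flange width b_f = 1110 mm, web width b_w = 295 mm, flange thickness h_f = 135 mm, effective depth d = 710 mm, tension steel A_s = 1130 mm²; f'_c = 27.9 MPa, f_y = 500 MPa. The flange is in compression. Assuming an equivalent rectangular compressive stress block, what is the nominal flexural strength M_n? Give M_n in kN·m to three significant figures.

Tension: T = A_s f_y = 1130 × 500 = 565000 N.
Try a within the flange: a = T/(0.85 f'_c b_f) = 565000/(0.85 × 27.9 × 1110) = 21.46 mm.
Since a = 21.46 ≤ h_f = 135 mm, the stress block lies entirely in the flange; analyse as a rectangular beam of width b_f.
M_n = T(d − a/2) = 565000 × (710 − 10.73) = 395.09 × 10⁶ N·mm.
M_n = 395.09 kN·m.

M_n ≈ 395 kN·m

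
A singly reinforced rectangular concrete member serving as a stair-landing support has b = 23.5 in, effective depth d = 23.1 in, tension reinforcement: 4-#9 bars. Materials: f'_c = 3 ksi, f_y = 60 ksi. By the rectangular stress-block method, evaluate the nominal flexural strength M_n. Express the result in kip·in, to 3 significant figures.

A_s = 4 × 1 = 4 in².
T = A_s f_y = 4 × 60 = 240 kips.
a = T/(0.85 f'_c b) = 240/(0.85 × 3 × 23.5) = 4.005 in.
M_n = T(d − a/2) = 240 × (23.1 − 2.0025) = 5063.4 kip·in.

M_n ≈ 5060 kip·in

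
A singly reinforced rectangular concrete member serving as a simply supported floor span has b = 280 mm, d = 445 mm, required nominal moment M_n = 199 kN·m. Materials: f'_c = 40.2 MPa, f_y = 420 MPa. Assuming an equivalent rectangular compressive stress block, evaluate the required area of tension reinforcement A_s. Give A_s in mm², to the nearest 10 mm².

A_s ≈ 1130 mm²

With M_n = 0.85 f'_c a b (d − a/2), solve the quadratic for a:
a = d − √(d² − 2M_n/(0.85 f'_c b)) = 445 − √(445² − 2 × 199×10⁶/(0.85 × 40.2 × 280)) = 49.49 mm.
A_s = 0.85 f'_c a b / f_y = 0.85 × 40.2 × 49.49 × 280 / 420 = 1127.4 mm².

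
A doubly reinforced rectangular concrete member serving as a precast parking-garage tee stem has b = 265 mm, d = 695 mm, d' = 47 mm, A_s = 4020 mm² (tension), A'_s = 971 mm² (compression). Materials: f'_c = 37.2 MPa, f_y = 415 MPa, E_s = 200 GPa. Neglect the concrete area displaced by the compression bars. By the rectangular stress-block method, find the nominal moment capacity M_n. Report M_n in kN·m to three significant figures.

M_n ≈ 1040 kN·m

Assume both tension and compression steel yield.
Net tension couple steel: A_s − A'_s = 3049 mm².
a = (A_s − A'_s) f_y / (0.85 f'_c b) = 1265335/(0.85 × 37.2 × 265) = 151.01 mm.
c = a/β₁ = 151.01/0.784 = 192.61 mm; ε'_s = 0.003(c − d')/c = 0.0023 ≥ f_y/E_s = 0.0021, so compression steel does yield.
M_n = (A_s − A'_s) f_y (d − a/2) + A'_s f_y (d − d') = [1265335 × (695 − 75.505) + 402965 × (695 − 47)] × 10⁻⁶ = 783.87 + 261.12 = 1044.99 kN·m.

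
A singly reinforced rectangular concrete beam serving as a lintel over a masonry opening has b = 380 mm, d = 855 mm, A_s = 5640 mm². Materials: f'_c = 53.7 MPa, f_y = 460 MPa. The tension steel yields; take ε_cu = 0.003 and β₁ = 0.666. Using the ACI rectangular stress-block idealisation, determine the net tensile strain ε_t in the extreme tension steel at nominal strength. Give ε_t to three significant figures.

ε_t ≈ 0.00842

a = A_s f_y/(0.85 f'_c b) = 149.58 mm.
β₁ = 0.666, so c = a/β₁ = 149.58/0.666 = 224.59 mm.
From the linear strain diagram with ε_cu = 0.003: ε_t = 0.003 (d − c)/c = 0.003 × (855 − 224.59)/224.59 = 0.00842.
Since ε_t ≥ 0.005, the section is tension-controlled.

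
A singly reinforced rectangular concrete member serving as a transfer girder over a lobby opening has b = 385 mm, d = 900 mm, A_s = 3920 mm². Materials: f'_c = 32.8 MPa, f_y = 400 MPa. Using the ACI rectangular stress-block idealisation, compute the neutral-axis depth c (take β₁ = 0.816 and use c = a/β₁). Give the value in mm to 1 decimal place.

T = A_s f_y = 3920 × 400 = 1568000 N = 1568 kN.
Setting C = 0.85 f'_c a b equal to T: a = 1568000/(0.85 × 32.8 × 385) = 146.081 mm.
With β₁ = 0.816, c = a/β₁ = 146.081/0.816 = 179.0 mm.

c ≈ 179.0 mm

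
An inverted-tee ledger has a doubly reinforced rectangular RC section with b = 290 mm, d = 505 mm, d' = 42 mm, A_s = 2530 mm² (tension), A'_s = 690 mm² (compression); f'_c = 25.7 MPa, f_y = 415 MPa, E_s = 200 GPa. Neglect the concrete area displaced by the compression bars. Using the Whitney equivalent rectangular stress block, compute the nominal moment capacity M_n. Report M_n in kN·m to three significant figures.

Assume both tension and compression steel yield.
Net tension couple steel: A_s − A'_s = 1840 mm².
a = (A_s − A'_s) f_y / (0.85 f'_c b) = 763600/(0.85 × 25.7 × 290) = 120.54 mm.
c = a/β₁ = 120.54/0.85 = 141.81 mm; ε'_s = 0.003(c − d')/c = 0.0021 ≥ f_y/E_s = 0.0021, so compression steel does yield.
M_n = (A_s − A'_s) f_y (d − a/2) + A'_s f_y (d − d') = [763600 × (505 − 60.27) + 286350 × (505 − 42)] × 10⁻⁶ = 339.60 + 132.58 = 472.18 kN·m.

M_n ≈ 472 kN·m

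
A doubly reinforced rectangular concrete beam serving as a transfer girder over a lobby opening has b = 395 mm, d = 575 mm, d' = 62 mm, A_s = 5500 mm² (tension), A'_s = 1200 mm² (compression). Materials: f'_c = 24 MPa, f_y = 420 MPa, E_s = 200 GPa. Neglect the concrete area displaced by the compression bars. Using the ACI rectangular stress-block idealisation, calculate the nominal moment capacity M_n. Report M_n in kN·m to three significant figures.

M_n ≈ 1090 kN·m

Assume both tension and compression steel yield.
Net tension couple steel: A_s − A'_s = 4300 mm².
a = (A_s − A'_s) f_y / (0.85 f'_c b) = 1806000/(0.85 × 24 × 395) = 224.13 mm.
c = a/β₁ = 224.13/0.85 = 263.68 mm; ε'_s = 0.003(c − d')/c = 0.0023 ≥ f_y/E_s = 0.0021, so compression steel does yield.
M_n = (A_s − A'_s) f_y (d − a/2) + A'_s f_y (d − d') = [1806000 × (575 − 112.065) + 504000 × (575 − 62)] × 10⁻⁶ = 836.06 + 258.55 = 1094.61 kN·m.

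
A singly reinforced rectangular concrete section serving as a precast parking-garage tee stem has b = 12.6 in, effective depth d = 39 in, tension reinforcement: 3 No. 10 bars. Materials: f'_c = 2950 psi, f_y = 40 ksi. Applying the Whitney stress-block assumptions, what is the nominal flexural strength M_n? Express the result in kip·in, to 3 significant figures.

M_n ≈ 5580 kip·in

A_s = 3 × 1.27 = 3.81 in².
T = A_s f_y = 3.81 × 40 = 152.4 kips.
a = T/(0.85 f'_c b) = 152.4/(0.85 × 2.95 × 12.6) = 4.824 in.
M_n = T(d − a/2) = 152.4 × (39 − 2.412) = 5576.0 kip·in.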